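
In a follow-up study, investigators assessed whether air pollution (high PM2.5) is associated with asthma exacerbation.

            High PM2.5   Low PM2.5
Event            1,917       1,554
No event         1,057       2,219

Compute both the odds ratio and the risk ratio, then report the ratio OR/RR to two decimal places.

Reading the table with exposure as columns: a = 1917 (High PM2.5, case), b = 1057 (High PM2.5, non-case), c = 1554 (Low PM2.5, case), d = 2219.
OR = (1917·2219)/(1057·1554) = 4253823/1642578 = 2.58972
Risk in exposed = 1917/2974 = 0.64459; risk in unexposed = 1554/3773 = 0.41187; RR = 1.56501
OR/RR = 2.58972 / 1.56501 = 1.65477
The outcome is not rare, so the OR lies further from 1 than the RR.

1.65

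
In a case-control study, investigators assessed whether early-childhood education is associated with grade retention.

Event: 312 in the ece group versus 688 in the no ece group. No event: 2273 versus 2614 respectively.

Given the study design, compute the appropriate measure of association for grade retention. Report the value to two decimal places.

From the description: a = 312, b = 2273, c = 688, d = 2614.
This is a case-control study: participants were sampled on outcome status, so risks in the source population cannot be estimated directly — relative risk is not valid here. The odds ratio is the appropriate measure.
OR = (a·d)/(b·c) = (312 × 2614) / (2273 × 688) = 815568 / 1563824 = 0.52152

0.52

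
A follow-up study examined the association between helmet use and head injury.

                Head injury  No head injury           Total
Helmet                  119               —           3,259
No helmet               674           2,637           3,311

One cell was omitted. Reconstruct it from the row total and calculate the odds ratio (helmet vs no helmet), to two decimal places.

The missing cell is in the exposed row: 3259 − 119 = 3140.
So a = 119, b = 3140, c = 674, d = 2637.
OR = (a·d)/(b·c) = (119 × 2637) / (3140 × 674) = 313803 / 2116360 = 0.14827

0.15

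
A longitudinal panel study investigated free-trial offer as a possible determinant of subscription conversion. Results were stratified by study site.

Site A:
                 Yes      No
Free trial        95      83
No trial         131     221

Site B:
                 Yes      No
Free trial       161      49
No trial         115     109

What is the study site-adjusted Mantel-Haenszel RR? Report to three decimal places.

RR_MH = Σ(aᵢ·n₀ᵢ/nᵢ) / Σ(cᵢ·n₁ᵢ/nᵢ), with n₁ᵢ = aᵢ+bᵢ (exposed), n₀ᵢ = cᵢ+dᵢ (unexposed), nᵢ = n₁ᵢ+n₀ᵢ.
Stratum 1 (Site A): n₁ = 178, n₀ = 352, n = 530; a·n₀/n = 95·352/530 = 63.0943; c·n₁/n = 131·178/530 = 43.9962
Stratum 2 (Site B): n₁ = 210, n₀ = 224, n = 434; a·n₀/n = 161·224/434 = 83.0968; c·n₁/n = 115·210/434 = 55.6452
RR_MH = (63.0943 + 83.0968) / (43.9962 + 55.6452) = 146.1911 / 99.6414 = 1.46717

1.467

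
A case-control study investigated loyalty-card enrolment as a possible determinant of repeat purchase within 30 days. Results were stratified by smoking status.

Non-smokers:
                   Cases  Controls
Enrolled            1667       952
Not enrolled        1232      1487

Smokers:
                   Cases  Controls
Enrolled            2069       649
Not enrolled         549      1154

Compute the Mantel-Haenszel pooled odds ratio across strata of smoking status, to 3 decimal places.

OR_MH = Σ(aᵢdᵢ/nᵢ) / Σ(bᵢcᵢ/nᵢ), where nᵢ is the stratum total.
Stratum 1 (Non-smokers): n = 5338; a·d/n = 1667·1487/5338 = 464.3741; b·c/n = 952·1232/5338 = 219.7197
Stratum 2 (Smokers): n = 4421; a·d/n = 2069·1154/4421 = 540.0647; b·c/n = 649·549/4421 = 80.5929
OR_MH = (464.3741 + 540.0647) / (219.7197 + 80.5929) = 1004.4388 / 300.3126 = 3.34464

3.345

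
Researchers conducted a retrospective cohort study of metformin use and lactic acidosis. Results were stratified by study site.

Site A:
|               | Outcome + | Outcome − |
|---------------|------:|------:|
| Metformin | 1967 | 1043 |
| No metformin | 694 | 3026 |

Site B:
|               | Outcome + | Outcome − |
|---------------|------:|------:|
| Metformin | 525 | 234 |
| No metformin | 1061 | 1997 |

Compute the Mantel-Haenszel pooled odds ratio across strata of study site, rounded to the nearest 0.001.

6.716

OR_MH = Σ(aᵢdᵢ/nᵢ) / Σ(bᵢcᵢ/nᵢ), where nᵢ is the stratum total.
Stratum 1 (Site A): n = 6730; a·d/n = 1967·3026/6730 = 884.4193; b·c/n = 1043·694/6730 = 107.5545
Stratum 2 (Site B): n = 3817; a·d/n = 525·1997/3817 = 274.6725; b·c/n = 234·1061/3817 = 65.0443
OR_MH = (884.4193 + 274.6725) / (107.5545 + 65.0443) = 1159.0918 / 172.5988 = 6.71553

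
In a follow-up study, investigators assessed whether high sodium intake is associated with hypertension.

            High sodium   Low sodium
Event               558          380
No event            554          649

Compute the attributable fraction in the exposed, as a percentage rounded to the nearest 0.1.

Reading the table with exposure as columns: a = 558 (High sodium, case), b = 554 (High sodium, non-case), c = 380 (Low sodium, case), d = 649.
Risk in exposed = 558/1112 = 0.50180; risk in unexposed = 380/1029 = 0.36929.
RR = 0.50180/0.36929 = 1.35882
AR% = (RR − 1)/RR × 100 = (1.35882 − 1)/1.35882 × 100 = 26.4066%

26.4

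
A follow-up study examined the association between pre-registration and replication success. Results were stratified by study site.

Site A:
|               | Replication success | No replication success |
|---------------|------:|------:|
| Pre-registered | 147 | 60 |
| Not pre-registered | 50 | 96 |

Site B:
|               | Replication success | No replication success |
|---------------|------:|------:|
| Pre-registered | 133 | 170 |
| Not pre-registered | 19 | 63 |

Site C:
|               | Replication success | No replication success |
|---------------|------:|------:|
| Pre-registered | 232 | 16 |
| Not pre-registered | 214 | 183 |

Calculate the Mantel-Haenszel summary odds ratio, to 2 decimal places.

5.75

OR_MH = Σ(aᵢdᵢ/nᵢ) / Σ(bᵢcᵢ/nᵢ), where nᵢ is the stratum total.
Stratum 1 (Site A): n = 353; a·d/n = 147·96/353 = 39.9773; b·c/n = 60·50/353 = 8.4986
Stratum 2 (Site B): n = 385; a·d/n = 133·63/385 = 21.7636; b·c/n = 170·19/385 = 8.3896
Stratum 3 (Site C): n = 645; a·d/n = 232·183/645 = 65.8233; b·c/n = 16·214/645 = 5.3085
OR_MH = (39.9773 + 21.7636 + 65.8233) / (8.4986 + 8.3896 + 5.3085) = 127.5642 / 22.1967 = 5.74699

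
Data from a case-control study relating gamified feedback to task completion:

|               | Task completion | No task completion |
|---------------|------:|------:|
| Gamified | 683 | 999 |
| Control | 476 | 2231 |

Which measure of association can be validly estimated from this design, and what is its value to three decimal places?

3.204

Cells: a = 683, b = 999, c = 476, d = 2231.
This is a case-control study: participants were sampled on outcome status, so risks in the source population cannot be estimated directly — relative risk is not valid here. The odds ratio is the appropriate measure.
OR = (a·d)/(b·c) = (683 × 2231) / (999 × 476) = 1523773 / 475524 = 3.20441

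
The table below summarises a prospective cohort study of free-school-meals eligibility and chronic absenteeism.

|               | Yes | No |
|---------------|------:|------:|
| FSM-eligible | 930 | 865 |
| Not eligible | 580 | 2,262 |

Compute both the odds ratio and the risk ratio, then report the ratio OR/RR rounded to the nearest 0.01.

Cells: a = 930, b = 865, c = 580, d = 2262.
OR = (930·2262)/(865·580) = 2103660/501700 = 4.19306
Risk in exposed = 930/1795 = 0.51811; risk in unexposed = 580/2842 = 0.20408; RR = 2.53872
OR/RR = 4.19306 / 2.53872 = 1.65165
The outcome is not rare, so the OR lies further from 1 than the RR.

1.65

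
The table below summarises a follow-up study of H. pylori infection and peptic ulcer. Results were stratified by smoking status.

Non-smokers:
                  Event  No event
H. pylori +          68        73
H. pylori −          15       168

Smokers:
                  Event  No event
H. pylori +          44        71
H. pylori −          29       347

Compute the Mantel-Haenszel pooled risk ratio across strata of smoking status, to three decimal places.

RR_MH = Σ(aᵢ·n₀ᵢ/nᵢ) / Σ(cᵢ·n₁ᵢ/nᵢ), with n₁ᵢ = aᵢ+bᵢ (exposed), n₀ᵢ = cᵢ+dᵢ (unexposed), nᵢ = n₁ᵢ+n₀ᵢ.
Stratum 1 (Non-smokers): n₁ = 141, n₀ = 183, n = 324; a·n₀/n = 68·183/324 = 38.4074; c·n₁/n = 15·141/324 = 6.5278
Stratum 2 (Smokers): n₁ = 115, n₀ = 376, n = 491; a·n₀/n = 44·376/491 = 33.6945; c·n₁/n = 29·115/491 = 6.7923
RR_MH = (38.4074 + 33.6945) / (6.5278 + 6.7923) = 72.1019 / 13.3200 = 5.41304

5.413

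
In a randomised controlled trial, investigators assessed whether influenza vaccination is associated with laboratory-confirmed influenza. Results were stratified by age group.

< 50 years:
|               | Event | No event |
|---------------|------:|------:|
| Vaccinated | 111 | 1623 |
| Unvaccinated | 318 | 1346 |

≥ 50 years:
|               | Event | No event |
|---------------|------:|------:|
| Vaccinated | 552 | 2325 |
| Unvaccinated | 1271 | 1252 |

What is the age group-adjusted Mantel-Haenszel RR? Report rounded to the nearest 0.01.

RR_MH = Σ(aᵢ·n₀ᵢ/nᵢ) / Σ(cᵢ·n₁ᵢ/nᵢ), with n₁ᵢ = aᵢ+bᵢ (exposed), n₀ᵢ = cᵢ+dᵢ (unexposed), nᵢ = n₁ᵢ+n₀ᵢ.
Stratum 1 (< 50 years): n₁ = 1734, n₀ = 1664, n = 3398; a·n₀/n = 111·1664/3398 = 54.3567; c·n₁/n = 318·1734/3398 = 162.2755
Stratum 2 (≥ 50 years): n₁ = 2877, n₀ = 2523, n = 5400; a·n₀/n = 552·2523/5400 = 257.9067; c·n₁/n = 1271·2877/5400 = 677.1606
RR_MH = (54.3567 + 257.9067) / (162.2755 + 677.1606) = 312.2633 / 839.4360 = 0.37199

0.37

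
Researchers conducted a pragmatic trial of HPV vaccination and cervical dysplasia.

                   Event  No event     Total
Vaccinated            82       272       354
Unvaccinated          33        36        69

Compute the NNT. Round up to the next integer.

Risk in treated group = 82/354 = 0.23164; risk in control = 33/69 = 0.47826.
Absolute risk reduction = 0.47826 − 0.23164 = 0.24662
NNT = 1 / ARR = 1 / 0.24662 = 4.055 → round up → 5

5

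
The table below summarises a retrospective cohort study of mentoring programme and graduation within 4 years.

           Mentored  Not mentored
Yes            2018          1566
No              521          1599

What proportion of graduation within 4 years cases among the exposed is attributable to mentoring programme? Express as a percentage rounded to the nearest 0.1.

Reading the table with exposure as columns: a = 2018 (Mentored, case), b = 521 (Mentored, non-case), c = 1566 (Not mentored, case), d = 1599.
Risk in exposed = 2018/2539 = 0.79480; risk in unexposed = 1566/3165 = 0.49479.
RR = 0.79480/0.49479 = 1.60635
AR% = (RR − 1)/RR × 100 = (1.60635 − 1)/1.60635 × 100 = 37.7471%

37.7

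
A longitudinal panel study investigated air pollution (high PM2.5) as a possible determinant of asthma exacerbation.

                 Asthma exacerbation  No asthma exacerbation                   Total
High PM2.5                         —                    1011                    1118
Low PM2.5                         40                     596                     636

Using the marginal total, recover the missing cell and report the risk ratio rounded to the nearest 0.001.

1.522

The missing cell is in the exposed row: 1118 − 1011 = 107.
So a = 107, b = 1011, c = 40, d = 596.
RR = [a/(a+b)] / [c/(c+d)] = (107/1118) / (40/636) = 0.09571/0.06289 = 1.52174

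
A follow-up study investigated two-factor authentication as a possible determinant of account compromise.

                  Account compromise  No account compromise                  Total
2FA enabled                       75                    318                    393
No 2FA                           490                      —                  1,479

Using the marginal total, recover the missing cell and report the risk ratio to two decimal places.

The missing cell is in the unexposed row: 1479 − 490 = 989.
So a = 75, b = 318, c = 490, d = 989.
RR = [a/(a+b)] / [c/(c+d)] = (75/393) / (490/1479) = 0.19084/0.33130 = 0.57602

0.58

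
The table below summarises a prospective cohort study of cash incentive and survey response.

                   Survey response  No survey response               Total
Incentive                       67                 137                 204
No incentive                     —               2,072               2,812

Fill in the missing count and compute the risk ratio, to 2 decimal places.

1.25

The missing cell is in the unexposed row: 2812 − 2072 = 740.
So a = 67, b = 137, c = 740, d = 2072.
RR = [a/(a+b)] / [c/(c+d)] = (67/204) / (740/2812) = 0.32843/0.26316 = 1.24804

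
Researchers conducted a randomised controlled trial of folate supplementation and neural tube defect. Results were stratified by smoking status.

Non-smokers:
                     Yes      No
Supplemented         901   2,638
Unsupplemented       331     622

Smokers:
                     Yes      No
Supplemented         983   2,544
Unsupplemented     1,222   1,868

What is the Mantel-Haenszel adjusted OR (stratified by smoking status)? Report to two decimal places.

OR_MH = Σ(aᵢdᵢ/nᵢ) / Σ(bᵢcᵢ/nᵢ), where nᵢ is the stratum total.
Stratum 1 (Non-smokers): n = 4492; a·d/n = 901·622/4492 = 124.7600; b·c/n = 2638·331/4492 = 194.3851
Stratum 2 (Smokers): n = 6617; a·d/n = 983·1868/6617 = 277.5040; b·c/n = 2544·1222/6617 = 469.8153
OR_MH = (124.7600 + 277.5040) / (194.3851 + 469.8153) = 402.2640 / 664.2005 = 0.60564

0.61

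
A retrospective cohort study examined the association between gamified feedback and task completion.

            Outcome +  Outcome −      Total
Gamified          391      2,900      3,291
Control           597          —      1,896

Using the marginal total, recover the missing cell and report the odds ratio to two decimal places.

0.29

The missing cell is in the unexposed row: 1896 − 597 = 1299.
So a = 391, b = 2900, c = 597, d = 1299.
OR = (a·d)/(b·c) = (391 × 1299) / (2900 × 597) = 507909 / 1731300 = 0.29337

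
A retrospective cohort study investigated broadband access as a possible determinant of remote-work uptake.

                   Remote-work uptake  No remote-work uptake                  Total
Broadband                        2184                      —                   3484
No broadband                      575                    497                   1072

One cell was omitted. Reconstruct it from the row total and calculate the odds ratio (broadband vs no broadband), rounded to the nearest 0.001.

1.452

The missing cell is in the exposed row: 3484 − 2184 = 1300.
So a = 2184, b = 1300, c = 575, d = 497.
OR = (a·d)/(b·c) = (2184 × 497) / (1300 × 575) = 1085448 / 747500 = 1.45210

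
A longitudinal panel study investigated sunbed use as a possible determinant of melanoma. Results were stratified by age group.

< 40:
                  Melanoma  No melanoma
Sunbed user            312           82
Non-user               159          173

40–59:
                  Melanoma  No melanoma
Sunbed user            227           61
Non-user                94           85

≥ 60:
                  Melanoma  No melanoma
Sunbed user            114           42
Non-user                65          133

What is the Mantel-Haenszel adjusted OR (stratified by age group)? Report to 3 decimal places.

OR_MH = Σ(aᵢdᵢ/nᵢ) / Σ(bᵢcᵢ/nᵢ), where nᵢ is the stratum total.
Stratum 1 (< 40): n = 726; a·d/n = 312·173/726 = 74.3471; b·c/n = 82·159/726 = 17.9587
Stratum 2 (40–59): n = 467; a·d/n = 227·85/467 = 41.3169; b·c/n = 61·94/467 = 12.2784
Stratum 3 (≥ 60): n = 354; a·d/n = 114·133/354 = 42.8305; b·c/n = 42·65/354 = 7.7119
OR_MH = (74.3471 + 41.3169 + 42.8305) / (17.9587 + 12.2784 + 7.7119) = 158.4945 / 37.9489 = 4.17652

4.177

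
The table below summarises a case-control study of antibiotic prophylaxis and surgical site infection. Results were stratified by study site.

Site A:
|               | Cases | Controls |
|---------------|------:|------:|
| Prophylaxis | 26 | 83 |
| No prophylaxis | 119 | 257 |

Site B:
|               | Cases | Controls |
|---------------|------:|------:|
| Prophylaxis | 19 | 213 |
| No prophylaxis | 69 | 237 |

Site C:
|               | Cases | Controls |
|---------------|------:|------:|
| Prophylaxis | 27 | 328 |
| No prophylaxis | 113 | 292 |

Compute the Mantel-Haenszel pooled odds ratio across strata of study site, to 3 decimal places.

0.337

OR_MH = Σ(aᵢdᵢ/nᵢ) / Σ(bᵢcᵢ/nᵢ), where nᵢ is the stratum total.
Stratum 1 (Site A): n = 485; a·d/n = 26·257/485 = 13.7773; b·c/n = 83·119/485 = 20.3649
Stratum 2 (Site B): n = 538; a·d/n = 19·237/538 = 8.3699; b·c/n = 213·69/538 = 27.3178
Stratum 3 (Site C): n = 760; a·d/n = 27·292/760 = 10.3737; b·c/n = 328·113/760 = 48.7684
OR_MH = (13.7773 + 8.3699 + 10.3737) / (20.3649 + 27.3178 + 48.7684) = 32.5209 / 96.4512 = 0.33717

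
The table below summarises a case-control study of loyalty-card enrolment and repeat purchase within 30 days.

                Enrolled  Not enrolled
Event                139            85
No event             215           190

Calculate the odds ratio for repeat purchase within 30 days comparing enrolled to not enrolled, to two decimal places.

Reading the table with exposure as columns: a = 139 (Enrolled, case), b = 215 (Enrolled, non-case), c = 85 (Not enrolled, case), d = 190.
OR = (a·d)/(b·c) = (139 × 190) / (215 × 85) = 26410 / 18275 = 1.44514
The odds of repeat purchase within 30 days are about 1.45 times as high in the enrolled group.

1.45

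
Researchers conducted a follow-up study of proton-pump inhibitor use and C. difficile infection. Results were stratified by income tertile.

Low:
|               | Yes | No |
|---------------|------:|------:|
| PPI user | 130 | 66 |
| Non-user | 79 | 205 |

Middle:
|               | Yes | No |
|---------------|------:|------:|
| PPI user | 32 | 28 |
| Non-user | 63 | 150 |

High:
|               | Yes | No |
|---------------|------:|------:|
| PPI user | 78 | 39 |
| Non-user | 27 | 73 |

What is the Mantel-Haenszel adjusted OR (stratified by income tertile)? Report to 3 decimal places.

4.480

OR_MH = Σ(aᵢdᵢ/nᵢ) / Σ(bᵢcᵢ/nᵢ), where nᵢ is the stratum total.
Stratum 1 (Low): n = 480; a·d/n = 130·205/480 = 55.5208; b·c/n = 66·79/480 = 10.8625
Stratum 2 (Middle): n = 273; a·d/n = 32·150/273 = 17.5824; b·c/n = 28·63/273 = 6.4615
Stratum 3 (High): n = 217; a·d/n = 78·73/217 = 26.2396; b·c/n = 39·27/217 = 4.8525
OR_MH = (55.5208 + 17.5824 + 26.2396) / (10.8625 + 6.4615 + 4.8525) = 99.3429 / 22.1766 = 4.47963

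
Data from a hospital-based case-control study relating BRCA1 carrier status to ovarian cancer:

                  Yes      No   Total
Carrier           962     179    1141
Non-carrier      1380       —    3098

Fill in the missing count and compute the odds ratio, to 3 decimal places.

The missing cell is in the unexposed row: 3098 − 1380 = 1718.
So a = 962, b = 179, c = 1380, d = 1718.
OR = (a·d)/(b·c) = (962 × 1718) / (179 × 1380) = 1652716 / 247020 = 6.69062

6.691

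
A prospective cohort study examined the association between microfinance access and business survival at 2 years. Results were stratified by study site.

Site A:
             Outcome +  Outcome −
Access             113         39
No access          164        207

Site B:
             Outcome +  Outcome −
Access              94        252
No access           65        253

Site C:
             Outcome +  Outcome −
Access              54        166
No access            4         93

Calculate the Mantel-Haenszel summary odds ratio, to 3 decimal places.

2.472

OR_MH = Σ(aᵢdᵢ/nᵢ) / Σ(bᵢcᵢ/nᵢ), where nᵢ is the stratum total.
Stratum 1 (Site A): n = 523; a·d/n = 113·207/523 = 44.7247; b·c/n = 39·164/523 = 12.2294
Stratum 2 (Site B): n = 664; a·d/n = 94·253/664 = 35.8163; b·c/n = 252·65/664 = 24.6687
Stratum 3 (Site C): n = 317; a·d/n = 54·93/317 = 15.8423; b·c/n = 166·4/317 = 2.0946
OR_MH = (44.7247 + 35.8163 + 15.8423) / (12.2294 + 24.6687 + 2.0946) = 96.3832 / 38.9928 = 2.47182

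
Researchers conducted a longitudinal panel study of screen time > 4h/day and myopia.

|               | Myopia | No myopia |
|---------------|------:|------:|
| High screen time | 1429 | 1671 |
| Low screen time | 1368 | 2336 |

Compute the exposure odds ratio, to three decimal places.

1.460

Cells: a = 1429, b = 1671, c = 1368, d = 2336.
OR = (a·d)/(b·c) = (1429 × 2336) / (1671 × 1368) = 3338144 / 2285928 = 1.46030
The odds of myopia are about 1.46 times as high in the high screen time group.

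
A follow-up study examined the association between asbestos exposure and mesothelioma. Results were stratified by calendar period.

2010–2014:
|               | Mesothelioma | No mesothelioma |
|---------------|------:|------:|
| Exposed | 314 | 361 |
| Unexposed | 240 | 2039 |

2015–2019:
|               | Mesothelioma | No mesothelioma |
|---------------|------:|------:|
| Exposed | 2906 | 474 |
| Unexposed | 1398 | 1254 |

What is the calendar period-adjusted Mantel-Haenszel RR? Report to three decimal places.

1.813

RR_MH = Σ(aᵢ·n₀ᵢ/nᵢ) / Σ(cᵢ·n₁ᵢ/nᵢ), with n₁ᵢ = aᵢ+bᵢ (exposed), n₀ᵢ = cᵢ+dᵢ (unexposed), nᵢ = n₁ᵢ+n₀ᵢ.
Stratum 1 (2010–2014): n₁ = 675, n₀ = 2279, n = 2954; a·n₀/n = 314·2279/2954 = 242.2498; c·n₁/n = 240·675/2954 = 54.8409
Stratum 2 (2015–2019): n₁ = 3380, n₀ = 2652, n = 6032; a·n₀/n = 2906·2652/6032 = 1277.6379; c·n₁/n = 1398·3380/6032 = 783.3621
RR_MH = (242.2498 + 1277.6379) / (54.8409 + 783.3621) = 1519.8878 / 838.2030 = 1.81327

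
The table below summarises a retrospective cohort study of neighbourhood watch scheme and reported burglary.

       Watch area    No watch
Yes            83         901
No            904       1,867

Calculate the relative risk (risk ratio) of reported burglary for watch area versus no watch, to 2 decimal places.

0.26

Reading the table with exposure as columns: a = 83 (Watch area, case), b = 904 (Watch area, non-case), c = 901 (No watch, case), d = 1867.
Risk in exposed = 83/987 = 0.08409; risk in unexposed = 901/2768 = 0.32551.
RR = 0.08409 / 0.32551 = 0.25835
The risk is 74% lower among the exposed than among the unexposed.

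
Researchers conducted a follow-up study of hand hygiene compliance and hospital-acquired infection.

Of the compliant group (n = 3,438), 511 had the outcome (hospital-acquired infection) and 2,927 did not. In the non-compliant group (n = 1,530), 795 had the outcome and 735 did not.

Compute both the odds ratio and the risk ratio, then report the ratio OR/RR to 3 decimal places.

From the description: a = 511, b = 2927, c = 795, d = 735.
OR = (511·735)/(2927·795) = 375585/2326965 = 0.16141
Risk in exposed = 511/3438 = 0.14863; risk in unexposed = 795/1530 = 0.51961; RR = 0.28605
OR/RR = 0.16141 / 0.28605 = 0.56426
The outcome is not rare, so the OR lies further from 1 than the RR.

0.564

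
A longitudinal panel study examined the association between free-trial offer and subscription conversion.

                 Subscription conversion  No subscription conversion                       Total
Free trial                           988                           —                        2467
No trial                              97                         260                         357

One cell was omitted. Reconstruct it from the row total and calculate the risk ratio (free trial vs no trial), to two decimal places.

1.47

The missing cell is in the exposed row: 2467 − 988 = 1479.
So a = 988, b = 1479, c = 97, d = 260.
RR = [a/(a+b)] / [c/(c+d)] = (988/2467) / (97/357) = 0.40049/0.27171 = 1.47396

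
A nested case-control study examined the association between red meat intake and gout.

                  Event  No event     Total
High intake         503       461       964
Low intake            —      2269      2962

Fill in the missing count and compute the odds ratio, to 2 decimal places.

The missing cell is in the unexposed row: 2962 − 2269 = 693.
So a = 503, b = 461, c = 693, d = 2269.
OR = (a·d)/(b·c) = (503 × 2269) / (461 × 693) = 1141307 / 319473 = 3.57247

3.57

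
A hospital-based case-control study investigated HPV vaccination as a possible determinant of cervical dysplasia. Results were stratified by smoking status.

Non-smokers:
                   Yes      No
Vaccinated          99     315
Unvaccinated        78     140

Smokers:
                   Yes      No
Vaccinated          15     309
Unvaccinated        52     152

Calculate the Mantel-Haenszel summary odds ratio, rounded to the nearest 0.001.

0.379

OR_MH = Σ(aᵢdᵢ/nᵢ) / Σ(bᵢcᵢ/nᵢ), where nᵢ is the stratum total.
Stratum 1 (Non-smokers): n = 632; a·d/n = 99·140/632 = 21.9304; b·c/n = 315·78/632 = 38.8766
Stratum 2 (Smokers): n = 528; a·d/n = 15·152/528 = 4.3182; b·c/n = 309·52/528 = 30.4318
OR_MH = (21.9304 + 4.3182) / (38.8766 + 30.4318) = 26.2486 / 69.3084 = 0.37872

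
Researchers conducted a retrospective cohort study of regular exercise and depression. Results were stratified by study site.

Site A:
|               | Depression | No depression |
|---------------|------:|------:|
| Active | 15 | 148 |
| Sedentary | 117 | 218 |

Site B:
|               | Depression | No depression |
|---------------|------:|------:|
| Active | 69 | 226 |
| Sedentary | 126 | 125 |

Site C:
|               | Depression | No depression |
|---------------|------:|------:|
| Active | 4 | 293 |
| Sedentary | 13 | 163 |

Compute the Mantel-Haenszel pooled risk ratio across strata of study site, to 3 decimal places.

RR_MH = Σ(aᵢ·n₀ᵢ/nᵢ) / Σ(cᵢ·n₁ᵢ/nᵢ), with n₁ᵢ = aᵢ+bᵢ (exposed), n₀ᵢ = cᵢ+dᵢ (unexposed), nᵢ = n₁ᵢ+n₀ᵢ.
Stratum 1 (Site A): n₁ = 163, n₀ = 335, n = 498; a·n₀/n = 15·335/498 = 10.0904; c·n₁/n = 117·163/498 = 38.2952
Stratum 2 (Site B): n₁ = 295, n₀ = 251, n = 546; a·n₀/n = 69·251/546 = 31.7198; c·n₁/n = 126·295/546 = 68.0769
Stratum 3 (Site C): n₁ = 297, n₀ = 176, n = 473; a·n₀/n = 4·176/473 = 1.4884; c·n₁/n = 13·297/473 = 8.1628
RR_MH = (10.0904 + 31.7198 + 1.4884) / (38.2952 + 68.0769 + 8.1628) = 43.2985 / 114.5349 = 0.37804

0.378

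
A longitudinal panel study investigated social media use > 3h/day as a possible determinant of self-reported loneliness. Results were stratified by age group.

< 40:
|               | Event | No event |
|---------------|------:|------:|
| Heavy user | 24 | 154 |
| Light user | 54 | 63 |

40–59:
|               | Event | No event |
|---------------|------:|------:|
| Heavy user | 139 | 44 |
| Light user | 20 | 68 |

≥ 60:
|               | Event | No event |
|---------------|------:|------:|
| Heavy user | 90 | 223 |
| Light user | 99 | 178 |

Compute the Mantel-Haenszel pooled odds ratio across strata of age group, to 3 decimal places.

OR_MH = Σ(aᵢdᵢ/nᵢ) / Σ(bᵢcᵢ/nᵢ), where nᵢ is the stratum total.
Stratum 1 (< 40): n = 295; a·d/n = 24·63/295 = 5.1254; b·c/n = 154·54/295 = 28.1898
Stratum 2 (40–59): n = 271; a·d/n = 139·68/271 = 34.8782; b·c/n = 44·20/271 = 3.2472
Stratum 3 (≥ 60): n = 590; a·d/n = 90·178/590 = 27.1525; b·c/n = 223·99/590 = 37.4186
OR_MH = (5.1254 + 34.8782 + 27.1525) / (28.1898 + 3.2472 + 37.4186) = 67.1562 / 68.8557 = 0.97532

0.975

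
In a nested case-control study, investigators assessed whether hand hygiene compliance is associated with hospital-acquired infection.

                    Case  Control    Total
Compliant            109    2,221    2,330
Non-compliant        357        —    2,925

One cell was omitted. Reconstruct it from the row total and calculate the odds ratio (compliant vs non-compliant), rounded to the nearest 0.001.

The missing cell is in the unexposed row: 2925 − 357 = 2568.
So a = 109, b = 2221, c = 357, d = 2568.
OR = (a·d)/(b·c) = (109 × 2568) / (2221 × 357) = 279912 / 792897 = 0.35302

0.353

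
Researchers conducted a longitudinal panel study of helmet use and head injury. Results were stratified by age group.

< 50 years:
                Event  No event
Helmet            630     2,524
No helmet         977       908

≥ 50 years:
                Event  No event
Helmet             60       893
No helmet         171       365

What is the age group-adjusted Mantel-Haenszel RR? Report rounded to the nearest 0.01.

RR_MH = Σ(aᵢ·n₀ᵢ/nᵢ) / Σ(cᵢ·n₁ᵢ/nᵢ), with n₁ᵢ = aᵢ+bᵢ (exposed), n₀ᵢ = cᵢ+dᵢ (unexposed), nᵢ = n₁ᵢ+n₀ᵢ.
Stratum 1 (< 50 years): n₁ = 3154, n₀ = 1885, n = 5039; a·n₀/n = 630·1885/5039 = 235.6718; c·n₁/n = 977·3154/5039 = 611.5217
Stratum 2 (≥ 50 years): n₁ = 953, n₀ = 536, n = 1489; a·n₀/n = 60·536/1489 = 21.5984; c·n₁/n = 171·953/1489 = 109.4446
RR_MH = (235.6718 + 21.5984) / (611.5217 + 109.4446) = 257.2701 / 720.9663 = 0.35684

0.36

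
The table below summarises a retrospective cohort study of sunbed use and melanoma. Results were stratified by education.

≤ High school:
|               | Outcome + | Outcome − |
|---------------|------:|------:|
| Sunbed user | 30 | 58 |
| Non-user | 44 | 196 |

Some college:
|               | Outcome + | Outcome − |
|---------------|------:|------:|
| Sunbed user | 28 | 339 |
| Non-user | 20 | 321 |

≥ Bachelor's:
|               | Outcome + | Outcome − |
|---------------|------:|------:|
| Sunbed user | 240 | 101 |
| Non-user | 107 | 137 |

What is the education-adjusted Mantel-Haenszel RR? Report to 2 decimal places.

RR_MH = Σ(aᵢ·n₀ᵢ/nᵢ) / Σ(cᵢ·n₁ᵢ/nᵢ), with n₁ᵢ = aᵢ+bᵢ (exposed), n₀ᵢ = cᵢ+dᵢ (unexposed), nᵢ = n₁ᵢ+n₀ᵢ.
Stratum 1 (≤ High school): n₁ = 88, n₀ = 240, n = 328; a·n₀/n = 30·240/328 = 21.9512; c·n₁/n = 44·88/328 = 11.8049
Stratum 2 (Some college): n₁ = 367, n₀ = 341, n = 708; a·n₀/n = 28·341/708 = 13.4859; c·n₁/n = 20·367/708 = 10.3672
Stratum 3 (≥ Bachelor's): n₁ = 341, n₀ = 244, n = 585; a·n₀/n = 240·244/585 = 100.1026; c·n₁/n = 107·341/585 = 62.3709
RR_MH = (21.9512 + 13.4859 + 100.1026) / (11.8049 + 10.3672 + 62.3709) = 135.5397 / 84.5430 = 1.60320

1.60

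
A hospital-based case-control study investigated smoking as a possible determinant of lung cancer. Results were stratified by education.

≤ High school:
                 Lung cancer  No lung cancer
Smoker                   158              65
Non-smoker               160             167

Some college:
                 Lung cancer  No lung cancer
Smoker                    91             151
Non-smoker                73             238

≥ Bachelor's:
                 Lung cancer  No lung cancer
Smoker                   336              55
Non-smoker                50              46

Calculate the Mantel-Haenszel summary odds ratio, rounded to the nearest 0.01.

OR_MH = Σ(aᵢdᵢ/nᵢ) / Σ(bᵢcᵢ/nᵢ), where nᵢ is the stratum total.
Stratum 1 (≤ High school): n = 550; a·d/n = 158·167/550 = 47.9745; b·c/n = 65·160/550 = 18.9091
Stratum 2 (Some college): n = 553; a·d/n = 91·238/553 = 39.1646; b·c/n = 151·73/553 = 19.9331
Stratum 3 (≥ Bachelor's): n = 487; a·d/n = 336·46/487 = 31.7372; b·c/n = 55·50/487 = 5.6468
OR_MH = (47.9745 + 39.1646 + 31.7372) / (18.9091 + 19.9331 + 5.6468) = 118.8763 / 44.4890 = 2.67204

2.67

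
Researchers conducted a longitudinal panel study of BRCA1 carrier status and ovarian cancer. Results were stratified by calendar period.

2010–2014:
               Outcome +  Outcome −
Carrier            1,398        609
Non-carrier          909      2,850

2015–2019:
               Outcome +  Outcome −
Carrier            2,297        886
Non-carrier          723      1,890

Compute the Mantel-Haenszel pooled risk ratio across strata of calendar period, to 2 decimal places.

2.73

RR_MH = Σ(aᵢ·n₀ᵢ/nᵢ) / Σ(cᵢ·n₁ᵢ/nᵢ), with n₁ᵢ = aᵢ+bᵢ (exposed), n₀ᵢ = cᵢ+dᵢ (unexposed), nᵢ = n₁ᵢ+n₀ᵢ.
Stratum 1 (2010–2014): n₁ = 2007, n₀ = 3759, n = 5766; a·n₀/n = 1398·3759/5766 = 911.3913; c·n₁/n = 909·2007/5766 = 316.4001
Stratum 2 (2015–2019): n₁ = 3183, n₀ = 2613, n = 5796; a·n₀/n = 2297·2613/5796 = 1035.5523; c·n₁/n = 723·3183/5796 = 397.0512
RR_MH = (911.3913 + 1035.5523) / (316.4001 + 397.0512) = 1946.9435 / 713.4513 = 2.72891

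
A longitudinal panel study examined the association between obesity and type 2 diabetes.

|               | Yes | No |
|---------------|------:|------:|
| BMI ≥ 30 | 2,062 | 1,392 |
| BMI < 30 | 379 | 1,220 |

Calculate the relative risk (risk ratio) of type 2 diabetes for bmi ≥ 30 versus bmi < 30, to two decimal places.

Cells: a = 2062, b = 1392, c = 379, d = 1220.
Risk in exposed = 2062/3454 = 0.59699; risk in unexposed = 379/1599 = 0.23702.
RR = 0.59699 / 0.23702 = 2.51870
The risk among the exposed is 2.52 times that among the unexposed.

2.52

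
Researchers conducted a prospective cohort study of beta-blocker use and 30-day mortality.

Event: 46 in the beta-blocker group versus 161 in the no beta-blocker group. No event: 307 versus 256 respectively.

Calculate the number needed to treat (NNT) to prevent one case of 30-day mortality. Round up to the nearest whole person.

4

Risk in treated group = 46/353 = 0.13031; risk in control = 161/417 = 0.38609.
Absolute risk reduction = 0.38609 − 0.13031 = 0.25578
NNT = 1 / ARR = 1 / 0.25578 = 3.910 → round up → 4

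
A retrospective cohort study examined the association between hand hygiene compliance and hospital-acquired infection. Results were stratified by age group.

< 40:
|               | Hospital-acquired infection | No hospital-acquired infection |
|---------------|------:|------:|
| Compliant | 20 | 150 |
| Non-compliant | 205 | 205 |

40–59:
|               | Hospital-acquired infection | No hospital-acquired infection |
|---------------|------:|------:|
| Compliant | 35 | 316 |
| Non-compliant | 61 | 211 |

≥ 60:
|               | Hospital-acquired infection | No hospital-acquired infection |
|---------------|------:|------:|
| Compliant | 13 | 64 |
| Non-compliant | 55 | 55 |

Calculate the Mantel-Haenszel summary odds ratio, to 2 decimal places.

0.22

OR_MH = Σ(aᵢdᵢ/nᵢ) / Σ(bᵢcᵢ/nᵢ), where nᵢ is the stratum total.
Stratum 1 (< 40): n = 580; a·d/n = 20·205/580 = 7.0690; b·c/n = 150·205/580 = 53.0172
Stratum 2 (40–59): n = 623; a·d/n = 35·211/623 = 11.8539; b·c/n = 316·61/623 = 30.9406
Stratum 3 (≥ 60): n = 187; a·d/n = 13·55/187 = 3.8235; b·c/n = 64·55/187 = 18.8235
OR_MH = (7.0690 + 11.8539 + 3.8235) / (53.0172 + 30.9406 + 18.8235) = 22.7464 / 102.7814 = 0.22131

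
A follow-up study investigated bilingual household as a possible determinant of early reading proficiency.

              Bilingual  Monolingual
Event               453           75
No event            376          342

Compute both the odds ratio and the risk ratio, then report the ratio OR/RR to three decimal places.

Reading the table with exposure as columns: a = 453 (Bilingual, case), b = 376 (Bilingual, non-case), c = 75 (Monolingual, case), d = 342.
OR = (453·342)/(376·75) = 154926/28200 = 5.49383
Risk in exposed = 453/829 = 0.54644; risk in unexposed = 75/417 = 0.17986; RR = 3.03821
OR/RR = 5.49383 / 3.03821 = 1.80824
The outcome is not rare, so the OR lies further from 1 than the RR.

1.808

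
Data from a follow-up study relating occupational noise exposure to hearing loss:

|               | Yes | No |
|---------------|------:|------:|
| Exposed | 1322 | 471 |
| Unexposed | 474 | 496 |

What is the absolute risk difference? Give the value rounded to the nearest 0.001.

Cells: a = 1322, b = 471, c = 474, d = 496.
Risk in exposed = 1322/1793 = 0.737312; risk in unexposed = 474/970 = 0.488660.
Risk difference = 0.737312 − 0.488660 = 0.248652

0.249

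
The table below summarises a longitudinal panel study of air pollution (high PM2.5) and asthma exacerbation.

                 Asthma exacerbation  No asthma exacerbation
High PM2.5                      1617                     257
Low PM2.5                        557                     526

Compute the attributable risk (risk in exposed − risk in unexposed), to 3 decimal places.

0.349

Cells: a = 1617, b = 257, c = 557, d = 526.
Risk in exposed = 1617/1874 = 0.862860; risk in unexposed = 557/1083 = 0.514312.
Risk difference = 0.862860 − 0.514312 = 0.348548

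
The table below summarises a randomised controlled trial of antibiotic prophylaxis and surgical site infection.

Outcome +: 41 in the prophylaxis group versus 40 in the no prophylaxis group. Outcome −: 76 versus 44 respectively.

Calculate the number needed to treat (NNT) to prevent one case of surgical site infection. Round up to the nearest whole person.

8

Risk in treated group = 41/117 = 0.35043; risk in control = 40/84 = 0.47619.
Absolute risk reduction = 0.47619 − 0.35043 = 0.12576
NNT = 1 / ARR = 1 / 0.12576 = 7.951 → round up → 8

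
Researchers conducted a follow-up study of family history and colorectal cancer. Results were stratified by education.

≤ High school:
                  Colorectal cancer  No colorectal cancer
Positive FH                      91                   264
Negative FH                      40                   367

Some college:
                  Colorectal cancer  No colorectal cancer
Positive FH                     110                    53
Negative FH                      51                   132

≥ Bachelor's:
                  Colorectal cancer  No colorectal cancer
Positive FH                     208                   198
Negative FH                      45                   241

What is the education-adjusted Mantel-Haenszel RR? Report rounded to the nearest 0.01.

RR_MH = Σ(aᵢ·n₀ᵢ/nᵢ) / Σ(cᵢ·n₁ᵢ/nᵢ), with n₁ᵢ = aᵢ+bᵢ (exposed), n₀ᵢ = cᵢ+dᵢ (unexposed), nᵢ = n₁ᵢ+n₀ᵢ.
Stratum 1 (≤ High school): n₁ = 355, n₀ = 407, n = 762; a·n₀/n = 91·407/762 = 48.6050; c·n₁/n = 40·355/762 = 18.6352
Stratum 2 (Some college): n₁ = 163, n₀ = 183, n = 346; a·n₀/n = 110·183/346 = 58.1792; c·n₁/n = 51·163/346 = 24.0260
Stratum 3 (≥ Bachelor's): n₁ = 406, n₀ = 286, n = 692; a·n₀/n = 208·286/692 = 85.9653; c·n₁/n = 45·406/692 = 26.4017
RR_MH = (48.6050 + 58.1792 + 85.9653) / (18.6352 + 24.0260 + 26.4017) = 192.7495 / 69.0629 = 2.79093

2.79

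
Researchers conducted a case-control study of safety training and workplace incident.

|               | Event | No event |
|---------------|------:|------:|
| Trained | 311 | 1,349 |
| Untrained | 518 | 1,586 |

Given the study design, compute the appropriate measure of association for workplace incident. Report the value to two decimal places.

Cells: a = 311, b = 1349, c = 518, d = 1586.
This is a case-control study: participants were sampled on outcome status, so risks in the source population cannot be estimated directly — relative risk is not valid here. The odds ratio is the appropriate measure.
OR = (a·d)/(b·c) = (311 × 1586) / (1349 × 518) = 493246 / 698782 = 0.70587

0.71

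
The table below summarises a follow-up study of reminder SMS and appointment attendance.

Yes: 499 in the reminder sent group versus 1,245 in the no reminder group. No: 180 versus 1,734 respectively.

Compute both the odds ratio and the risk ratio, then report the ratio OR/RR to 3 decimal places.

From the description: a = 499, b = 180, c = 1245, d = 1734.
OR = (499·1734)/(180·1245) = 865266/224100 = 3.86107
Risk in exposed = 499/679 = 0.73490; risk in unexposed = 1245/2979 = 0.41793; RR = 1.75846
OR/RR = 3.86107 / 1.75846 = 2.19571
The outcome is not rare, so the OR lies further from 1 than the RR.

2.196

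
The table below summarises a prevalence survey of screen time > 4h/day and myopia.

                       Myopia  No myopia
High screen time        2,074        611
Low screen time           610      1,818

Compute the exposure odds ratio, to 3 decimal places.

Cells: a = 2074, b = 611, c = 610, d = 1818.
OR = (a·d)/(b·c) = (2074 × 1818) / (611 × 610) = 3770532 / 372710 = 10.11653
The odds of myopia are about 10.12 times as high in the high screen time group.

10.117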